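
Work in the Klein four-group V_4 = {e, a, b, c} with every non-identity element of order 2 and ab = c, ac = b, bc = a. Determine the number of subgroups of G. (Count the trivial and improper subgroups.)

|G| = 4, so by Lagrange every subgroup order divides 4. Divisors: 1, 2, 4.
Subgroups by order — order 1: 1; order 2: 3; order 4: 1.
Total: 1 + 3 + 1 = 5.

5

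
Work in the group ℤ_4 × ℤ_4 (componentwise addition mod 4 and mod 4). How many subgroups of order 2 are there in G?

|G| = 16 and 2 | 16, so subgroups of order 2 are possible by Lagrange.
The subgroups of order 2 are: {(0,0), (0,2)}; {(0,0), (2,0)}; {(0,0), (2,2)}.
So G has 3 subgroups of order 2.

3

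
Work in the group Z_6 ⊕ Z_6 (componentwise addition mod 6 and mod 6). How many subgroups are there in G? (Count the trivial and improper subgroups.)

|G| = 36, so by Lagrange every subgroup order divides 36. Divisors: 1, 2, 3, 4, 6, 9, 12, 18, 36.
Subgroups by order — order 1: 1; order 2: 3; order 3: 4; order 4: 1; order 6: 12; order 9: 1; order 12: 4; order 18: 3; order 36: 1.
Total: 1 + 3 + 4 + 1 + 12 + 1 + 4 + 3 + 1 = 30.

30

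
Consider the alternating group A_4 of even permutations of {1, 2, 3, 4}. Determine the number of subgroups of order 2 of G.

3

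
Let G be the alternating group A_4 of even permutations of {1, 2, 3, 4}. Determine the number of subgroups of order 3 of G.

4

|G| = 12 and 3 | 12, so subgroups of order 3 are possible by Lagrange.
The subgroups of order 3 are: {e, (1 2 3), (1 3 2)}; {e, (1 2 4), (1 4 2)}; {e, (1 3 4), (1 4 3)}; {e, (2 3 4), (2 4 3)}.
So G has 4 subgroups of order 3.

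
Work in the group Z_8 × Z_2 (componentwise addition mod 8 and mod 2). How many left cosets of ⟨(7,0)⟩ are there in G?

2

|⟨(7,0)⟩| = 8 and |G| = 16.
By Lagrange, [G : H] = |G|/|H| = 16/8 = 2.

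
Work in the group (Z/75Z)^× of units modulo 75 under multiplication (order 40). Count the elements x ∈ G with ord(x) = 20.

Enumerating element orders in G gives 16 elements of order 20.

16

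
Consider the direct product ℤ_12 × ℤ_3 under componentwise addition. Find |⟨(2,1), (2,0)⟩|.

|⟨(2,1)⟩| = 6 and |⟨(2,0)⟩| = 6, so |H| is a multiple of lcm(6, 6) = 6 and divides |G| = 36.
Closing under the operation: H = {(0,0), (0,1), (0,2), (2,0), (2,1), (2,2), (4,0), (4,1), (4,2), (6,0), (6,1), (6,2), (8,0), (8,1), (8,2), (10,0), (10,1), (10,2)}, so |H| = 18.

18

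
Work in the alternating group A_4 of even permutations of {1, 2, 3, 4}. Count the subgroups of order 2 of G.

|G| = 12 and 2 | 12, so subgroups of order 2 are possible by Lagrange.
The subgroups of order 2 are: {e, (1 2)(3 4)}; {e, (1 3)(2 4)}; {e, (1 4)(2 3)}.
So G has 3 subgroups of order 2.

3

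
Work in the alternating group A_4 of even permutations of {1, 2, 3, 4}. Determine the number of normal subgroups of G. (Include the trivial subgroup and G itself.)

G has 10 subgroups. Checking conjugation-invariance by order — order 1: 1/1 normal; order 2: 0/3 normal; order 3: 0/4 normal; order 4: 1/1 normal; order 12: 1/1 normal.
Total normal subgroups: 3.

3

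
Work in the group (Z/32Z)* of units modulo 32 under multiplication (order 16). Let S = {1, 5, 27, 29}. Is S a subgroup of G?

No

29 ∈ S but its inverse 21 ∉ S, so S is not a subgroup.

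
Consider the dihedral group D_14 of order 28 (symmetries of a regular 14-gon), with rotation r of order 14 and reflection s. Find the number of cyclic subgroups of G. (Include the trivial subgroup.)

18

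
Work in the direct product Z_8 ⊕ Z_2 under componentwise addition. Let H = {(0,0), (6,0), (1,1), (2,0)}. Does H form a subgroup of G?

No

(1,1) ∈ H but its inverse (7,1) ∉ H, so H is not a subgroup.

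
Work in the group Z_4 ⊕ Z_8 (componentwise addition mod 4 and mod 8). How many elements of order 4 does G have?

12

An element (a,b) has order lcm(ord(a), ord(b)); count pairs with lcm equal to 4.
Enumerating gives 12 such elements.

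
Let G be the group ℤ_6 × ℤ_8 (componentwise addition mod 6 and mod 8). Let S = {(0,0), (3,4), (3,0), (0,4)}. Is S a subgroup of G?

|S| = 4 divides |G| = 48, consistent with Lagrange.
S contains the identity, every element's inverse is in S, and S is closed under +: it is a subgroup.

Yes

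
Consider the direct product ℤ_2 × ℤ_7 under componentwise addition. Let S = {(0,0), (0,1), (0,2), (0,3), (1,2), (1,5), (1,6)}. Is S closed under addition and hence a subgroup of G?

(0,1) ∈ S but its inverse (0,6) ∉ S, so S is not a subgroup.

No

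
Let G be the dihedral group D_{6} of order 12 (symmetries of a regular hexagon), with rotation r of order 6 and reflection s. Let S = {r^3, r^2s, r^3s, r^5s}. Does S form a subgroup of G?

The identity e ∉ S, so S is not a subgroup.

No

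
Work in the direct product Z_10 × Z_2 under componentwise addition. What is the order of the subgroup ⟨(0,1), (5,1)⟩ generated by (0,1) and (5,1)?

|⟨(0,1)⟩| = 2 and |⟨(5,1)⟩| = 2, so |H| is a multiple of lcm(2, 2) = 2 and divides |G| = 20.
Closing under the operation: H = {(0,0), (0,1), (5,0), (5,1)}, so |H| = 4.

4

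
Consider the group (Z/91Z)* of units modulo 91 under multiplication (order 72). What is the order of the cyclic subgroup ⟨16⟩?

Compute successive powers of 16 mod 91: 16, 74, 1; 16^3 ≡ 1 (mod 91).
So |⟨16⟩| = 3.

3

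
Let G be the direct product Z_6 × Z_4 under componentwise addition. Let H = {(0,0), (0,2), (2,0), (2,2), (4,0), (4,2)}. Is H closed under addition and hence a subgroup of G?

|H| = 6 divides |G| = 24, consistent with Lagrange.
H contains the identity, every element's inverse is in H, and H is closed under +: it is a subgroup.
In fact H = ⟨(2,2)⟩.

Yes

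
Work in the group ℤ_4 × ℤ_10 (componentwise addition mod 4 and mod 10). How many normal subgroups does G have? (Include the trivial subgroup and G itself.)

16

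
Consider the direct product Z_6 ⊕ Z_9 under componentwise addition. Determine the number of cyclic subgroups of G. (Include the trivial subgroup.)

16

Group the elements of G by the cyclic subgroup they generate; each cyclic subgroup of order d accounts for φ(d) elements.
Cyclic subgroups by order — order 1: 1; order 2: 1; order 3: 4; order 6: 4; order 9: 3; order 18: 3.
Total: 16.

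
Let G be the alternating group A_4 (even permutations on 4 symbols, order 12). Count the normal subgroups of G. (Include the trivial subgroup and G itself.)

3

G has 10 subgroups. Checking conjugation-invariance by order — order 1: 1/1 normal; order 2: 0/3 normal; order 3: 0/4 normal; order 4: 1/1 normal; order 12: 1/1 normal.
Total normal subgroups: 3.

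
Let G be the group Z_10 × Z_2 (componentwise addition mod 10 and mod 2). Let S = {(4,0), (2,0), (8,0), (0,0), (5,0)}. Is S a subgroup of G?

No

(4,0) ∈ S but its inverse (6,0) ∉ S, so S is not a subgroup.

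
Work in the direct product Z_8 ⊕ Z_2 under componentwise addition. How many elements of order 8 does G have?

An element (a,b) has order lcm(ord(a), ord(b)); count pairs with lcm equal to 8.
Enumerating gives 8 such elements.

8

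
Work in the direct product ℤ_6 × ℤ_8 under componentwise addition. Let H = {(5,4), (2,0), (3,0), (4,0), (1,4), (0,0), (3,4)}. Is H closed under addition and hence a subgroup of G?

|H| = 7 does not divide |G| = 48, so by Lagrange H is not a subgroup.

No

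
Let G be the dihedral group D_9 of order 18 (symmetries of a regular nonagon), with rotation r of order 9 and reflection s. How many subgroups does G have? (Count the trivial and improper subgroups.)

|G| = 18, so by Lagrange every subgroup order divides 18. Divisors: 1, 2, 3, 6, 9, 18.
Subgroups by order — order 1: 1; order 2: 9; order 3: 1; order 6: 3; order 9: 1; order 18: 1.
Total: 1 + 9 + 1 + 3 + 1 + 1 = 16.

16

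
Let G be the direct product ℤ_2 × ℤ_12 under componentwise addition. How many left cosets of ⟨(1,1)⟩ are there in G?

2

|⟨(1,1)⟩| = 12 and |G| = 24.
By Lagrange, [G : H] = |G|/|H| = 24/12 = 2.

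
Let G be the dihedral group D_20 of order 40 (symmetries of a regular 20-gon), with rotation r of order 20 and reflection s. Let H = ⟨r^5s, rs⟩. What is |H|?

|⟨r^5s⟩| = 2 and |⟨rs⟩| = 2, so |H| is a multiple of lcm(2, 2) = 2 and divides |G| = 40.
Closing under the operation: H = {e, r^4, r^8, r^12, r^16, rs, r^5s, r^9s, r^13s, r^17s}, so |H| = 10.

10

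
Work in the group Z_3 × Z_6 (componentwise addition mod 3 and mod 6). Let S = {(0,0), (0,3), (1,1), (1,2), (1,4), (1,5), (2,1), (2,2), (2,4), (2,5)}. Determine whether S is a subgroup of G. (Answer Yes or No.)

No

|S| = 10 does not divide |G| = 18, so by Lagrange S is not a subgroup.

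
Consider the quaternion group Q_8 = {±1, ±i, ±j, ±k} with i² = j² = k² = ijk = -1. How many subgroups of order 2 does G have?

1

|G| = 8 and 2 | 8, so subgroups of order 2 are possible by Lagrange.
The subgroups of order 2 are: {1, -1}.
So G has 1 subgroup of order 2.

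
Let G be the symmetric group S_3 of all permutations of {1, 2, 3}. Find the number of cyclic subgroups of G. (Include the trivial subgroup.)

5

Group the elements of G by the cyclic subgroup they generate; each cyclic subgroup of order d accounts for φ(d) elements.
Cyclic subgroups by order — order 1: 1; order 2: 3; order 3: 1.
Total: 5.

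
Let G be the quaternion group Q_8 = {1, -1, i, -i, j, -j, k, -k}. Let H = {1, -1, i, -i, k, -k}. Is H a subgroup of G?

No

|H| = 6 does not divide |G| = 8, so by Lagrange H is not a subgroup.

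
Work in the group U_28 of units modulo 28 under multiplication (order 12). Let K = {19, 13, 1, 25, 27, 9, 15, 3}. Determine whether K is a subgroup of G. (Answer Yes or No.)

No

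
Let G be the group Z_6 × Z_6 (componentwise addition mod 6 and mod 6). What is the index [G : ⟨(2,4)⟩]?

12

|⟨(2,4)⟩| = 3 and |G| = 36.
By Lagrange, [G : H] = |G|/|H| = 36/3 = 12.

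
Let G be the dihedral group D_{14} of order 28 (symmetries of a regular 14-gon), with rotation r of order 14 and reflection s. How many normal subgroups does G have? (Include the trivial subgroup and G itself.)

7

G has 28 subgroups. Checking conjugation-invariance by order — order 1: 1/1 normal; order 2: 1/15 normal; order 4: 0/7 normal; order 7: 1/1 normal; order 14: 3/3 normal; order 28: 1/1 normal.
Total normal subgroups: 7.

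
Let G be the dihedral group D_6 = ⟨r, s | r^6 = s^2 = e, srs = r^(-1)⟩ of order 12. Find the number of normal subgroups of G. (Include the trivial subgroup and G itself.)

7

G has 16 subgroups. Checking conjugation-invariance by order — order 1: 1/1 normal; order 2: 1/7 normal; order 3: 1/1 normal; order 4: 0/3 normal; order 6: 3/3 normal; order 12: 1/1 normal.
Total normal subgroups: 7.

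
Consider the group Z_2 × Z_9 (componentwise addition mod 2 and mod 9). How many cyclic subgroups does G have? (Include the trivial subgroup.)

Each element a generates a cyclic subgroup ⟨a⟩; distinct elements may generate the same one (a cyclic group of order d has φ(d) generators).
Cyclic subgroups by order — order 1: 1; order 2: 1; order 3: 1; order 6: 1; order 9: 1; order 18: 1.
Total: 6.

6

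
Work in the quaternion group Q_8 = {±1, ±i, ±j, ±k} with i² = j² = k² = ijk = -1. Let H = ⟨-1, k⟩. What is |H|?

|⟨-1⟩| = 2 and |⟨k⟩| = 4, so |H| is a multiple of lcm(2, 4) = 4 and divides |G| = 8.
Closing under the operation: H = {1, -1, k, -k}, so |H| = 4.

4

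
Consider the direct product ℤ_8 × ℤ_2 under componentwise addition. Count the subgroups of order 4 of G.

|G| = 16 and 4 | 16, so subgroups of order 4 are possible by Lagrange.
The subgroups of order 4 are: {(0,0), (0,1), (4,0), (4,1)}; {(0,0), (2,0), (4,0), (6,0)}; {(0,0), (2,1), (4,0), (6,1)}.
So G has 3 subgroups of order 4.

3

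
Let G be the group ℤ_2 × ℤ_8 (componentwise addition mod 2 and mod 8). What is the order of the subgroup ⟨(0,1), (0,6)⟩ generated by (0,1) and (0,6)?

8

|⟨(0,1)⟩| = 8 and |⟨(0,6)⟩| = 4, so |H| is a multiple of lcm(8, 4) = 8 and divides |G| = 16.
Closing under the operation: H = {(0,0), (0,1), (0,2), (0,3), (0,4), (0,5), (0,6), (0,7)}, so |H| = 8.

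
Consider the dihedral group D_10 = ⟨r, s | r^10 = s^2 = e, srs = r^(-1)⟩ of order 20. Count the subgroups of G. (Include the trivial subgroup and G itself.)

22

|G| = 20, so by Lagrange every subgroup order divides 20. Divisors: 1, 2, 4, 5, 10, 20.
Subgroups by order — order 1: 1; order 2: 11; order 4: 5; order 5: 1; order 10: 3; order 20: 1.
Total: 1 + 11 + 5 + 1 + 3 + 1 = 22.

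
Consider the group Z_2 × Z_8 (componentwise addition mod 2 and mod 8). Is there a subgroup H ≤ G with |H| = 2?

2 | 16. A subgroup of order 2 is {(0,0), (0,4)}.

Yes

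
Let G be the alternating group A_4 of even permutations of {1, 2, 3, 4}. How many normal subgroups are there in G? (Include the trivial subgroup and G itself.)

G has 10 subgroups. Checking conjugation-invariance by order — order 1: 1/1 normal; order 2: 0/3 normal; order 3: 0/4 normal; order 4: 1/1 normal; order 12: 1/1 normal.
Total normal subgroups: 3.

3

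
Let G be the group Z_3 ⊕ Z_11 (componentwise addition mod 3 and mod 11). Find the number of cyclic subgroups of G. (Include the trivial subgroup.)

Each element a generates a cyclic subgroup ⟨a⟩; distinct elements may generate the same one (a cyclic group of order d has φ(d) generators).
Cyclic subgroups by order — order 1: 1; order 3: 1; order 11: 1; order 33: 1.
Total: 4.

4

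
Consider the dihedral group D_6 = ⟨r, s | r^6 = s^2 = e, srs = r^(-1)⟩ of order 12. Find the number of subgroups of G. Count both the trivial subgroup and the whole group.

|G| = 12, so by Lagrange every subgroup order divides 12. Divisors: 1, 2, 3, 4, 6, 12.
Subgroups by order — order 1: 1; order 2: 7; order 3: 1; order 4: 3; order 6: 3; order 12: 1.
Total: 1 + 7 + 1 + 3 + 3 + 1 = 16.

16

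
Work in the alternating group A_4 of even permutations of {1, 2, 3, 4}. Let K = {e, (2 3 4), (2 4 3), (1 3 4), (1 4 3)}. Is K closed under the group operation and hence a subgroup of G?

|K| = 5 does not divide |G| = 12, so by Lagrange K is not a subgroup.

No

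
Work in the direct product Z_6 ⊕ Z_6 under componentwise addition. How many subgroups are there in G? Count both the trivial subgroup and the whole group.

|G| = 36, so by Lagrange every subgroup order divides 36. Divisors: 1, 2, 3, 4, 6, 9, 12, 18, 36.
Subgroups by order — order 1: 1; order 2: 3; order 3: 4; order 4: 1; order 6: 12; order 9: 1; order 12: 4; order 18: 3; order 36: 1.
Total: 1 + 3 + 4 + 1 + 12 + 1 + 4 + 3 + 1 = 30.

30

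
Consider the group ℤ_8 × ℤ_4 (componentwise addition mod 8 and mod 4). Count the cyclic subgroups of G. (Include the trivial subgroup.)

14

A cyclic subgroup of order d is generated by each of its φ(d) elements of order d, so the cyclic subgroups of order d number (#elements of order d)/φ(d).
Cyclic subgroups by order — order 1: 1; order 2: 3; order 4: 6; order 8: 4.
Total: 14.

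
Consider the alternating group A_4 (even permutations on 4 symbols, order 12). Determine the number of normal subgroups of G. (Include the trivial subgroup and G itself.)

3

G has 10 subgroups. Checking conjugation-invariance by order — order 1: 1/1 normal; order 2: 0/3 normal; order 3: 0/4 normal; order 4: 1/1 normal; order 12: 1/1 normal.
Total normal subgroups: 3.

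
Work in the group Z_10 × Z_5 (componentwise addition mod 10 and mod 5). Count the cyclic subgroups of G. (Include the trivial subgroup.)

14

A cyclic subgroup of order d is generated by each of its φ(d) elements of order d, so the cyclic subgroups of order d number (#elements of order d)/φ(d).
Cyclic subgroups by order — order 1: 1; order 2: 1; order 5: 6; order 10: 6.
Total: 14.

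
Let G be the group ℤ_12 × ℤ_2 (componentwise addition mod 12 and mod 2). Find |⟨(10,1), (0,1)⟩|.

|⟨(10,1)⟩| = 6 and |⟨(0,1)⟩| = 2, so |H| is a multiple of lcm(6, 2) = 6 and divides |G| = 24.
Closing under the operation: H = {(0,0), (0,1), (2,0), (2,1), (4,0), (4,1), (6,0), (6,1), (8,0), (8,1), (10,0), (10,1)}, so |H| = 12.

12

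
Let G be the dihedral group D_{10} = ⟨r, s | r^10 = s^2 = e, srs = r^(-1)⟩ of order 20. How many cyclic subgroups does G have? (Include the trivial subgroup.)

14

Each element a generates a cyclic subgroup ⟨a⟩; distinct elements may generate the same one (a cyclic group of order d has φ(d) generators).
Cyclic subgroups by order — order 1: 1; order 2: 11; order 5: 1; order 10: 1.
Total: 14.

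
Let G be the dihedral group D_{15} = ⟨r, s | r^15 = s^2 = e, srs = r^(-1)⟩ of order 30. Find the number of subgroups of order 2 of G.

|G| = 30 and 2 | 30, so subgroups of order 2 are possible by Lagrange.
The subgroups of order 2 are: {e, r^10s}; {e, r^11s}; {e, r^12s}; {e, r^13s}; … (15 in all).
So G has 15 subgroups of order 2.

15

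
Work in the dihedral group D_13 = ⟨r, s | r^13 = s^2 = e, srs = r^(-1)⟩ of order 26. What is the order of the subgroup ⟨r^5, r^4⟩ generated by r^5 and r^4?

|⟨r^5⟩| = 13 and |⟨r^4⟩| = 13, so |H| is a multiple of lcm(13, 13) = 13 and divides |G| = 26.
Closing under the operation: H = {e, r, r^2, r^3, r^4, r^5, r^6, r^7, r^8, r^9, r^10, r^11, r^12}, so |H| = 13.

13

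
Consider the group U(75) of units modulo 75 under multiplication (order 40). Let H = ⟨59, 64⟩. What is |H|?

20

|⟨59⟩| = 10 and |⟨64⟩| = 10, so |H| is a multiple of lcm(10, 10) = 10 and divides |G| = 40.
Closing under the operation: H = {1, 4, 11, 14, 16, 19, 26, 29, 31, 34, 41, 44, 46, 49, 56, 59, 61, 64, 71, 74}, so |H| = 20.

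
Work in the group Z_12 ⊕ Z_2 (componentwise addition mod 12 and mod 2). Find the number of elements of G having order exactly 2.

An element (a,b) has order lcm(ord(a), ord(b)); count pairs with lcm equal to 2.
Enumerating gives 3 such elements.

3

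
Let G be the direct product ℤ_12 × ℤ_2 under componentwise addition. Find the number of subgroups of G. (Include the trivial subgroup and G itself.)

16

|G| = 24, so by Lagrange every subgroup order divides 24. Divisors: 1, 2, 3, 4, 6, 8, 12, 24.
Subgroups by order — order 1: 1; order 2: 3; order 3: 1; order 4: 3; order 6: 3; order 8: 1; order 12: 3; order 24: 1.
Total: 1 + 3 + 1 + 3 + 3 + 1 + 3 + 1 = 16.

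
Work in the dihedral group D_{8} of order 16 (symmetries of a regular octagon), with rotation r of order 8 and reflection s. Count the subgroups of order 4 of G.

5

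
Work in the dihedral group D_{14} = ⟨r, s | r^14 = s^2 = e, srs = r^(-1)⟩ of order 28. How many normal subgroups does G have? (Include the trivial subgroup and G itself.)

7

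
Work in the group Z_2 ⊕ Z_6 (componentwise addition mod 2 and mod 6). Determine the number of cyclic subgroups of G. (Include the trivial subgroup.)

8

Group the elements of G by the cyclic subgroup they generate; each cyclic subgroup of order d accounts for φ(d) elements.
Cyclic subgroups by order — order 1: 1; order 2: 3; order 3: 1; order 6: 3.
Total: 8.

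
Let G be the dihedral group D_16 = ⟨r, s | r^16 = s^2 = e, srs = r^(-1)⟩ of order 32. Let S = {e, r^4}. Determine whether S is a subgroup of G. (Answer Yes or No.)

No

r^4 ∈ S but its inverse r^12 ∉ S, so S is not a subgroup.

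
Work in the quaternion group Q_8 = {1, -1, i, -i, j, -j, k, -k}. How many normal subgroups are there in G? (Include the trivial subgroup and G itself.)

G has 6 subgroups. Checking conjugation-invariance by order — order 1: 1/1 normal; order 2: 1/1 normal; order 4: 3/3 normal; order 8: 1/1 normal.
Total normal subgroups: 6.

6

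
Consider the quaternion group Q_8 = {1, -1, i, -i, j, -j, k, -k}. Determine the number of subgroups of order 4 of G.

3

|G| = 8 and 4 | 8, so subgroups of order 4 are possible by Lagrange.
The subgroups of order 4 are: {1, -1, i, -i}; {1, -1, j, -j}; {1, -1, k, -k}.
So G has 3 subgroups of order 4.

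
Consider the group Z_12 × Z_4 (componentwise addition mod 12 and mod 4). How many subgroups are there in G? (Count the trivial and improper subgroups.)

|G| = 48, so by Lagrange every subgroup order divides 48. Divisors: 1, 2, 3, 4, 6, 8, 12, 16, 24, 48.
Subgroups by order — order 1: 1; order 2: 3; order 3: 1; order 4: 7; order 6: 3; order 8: 3; order 12: 7; order 16: 1; order 24: 3; order 48: 1.
Total: 1 + 3 + 1 + 7 + 3 + 3 + 7 + 1 + 3 + 1 = 30.

30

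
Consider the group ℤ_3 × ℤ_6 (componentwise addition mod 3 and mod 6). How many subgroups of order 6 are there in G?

4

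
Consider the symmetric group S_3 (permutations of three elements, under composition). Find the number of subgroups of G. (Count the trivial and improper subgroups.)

|G| = 6, so by Lagrange every subgroup order divides 6. Divisors: 1, 2, 3, 6.
Subgroups by order — order 1: 1; order 2: 3; order 3: 1; order 6: 1.
Total: 1 + 3 + 1 + 1 = 6.

6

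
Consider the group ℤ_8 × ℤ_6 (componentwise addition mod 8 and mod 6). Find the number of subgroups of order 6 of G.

|G| = 48 and 6 | 48, so subgroups of order 6 are possible by Lagrange.
The subgroups of order 6 are: {(0,0), (0,1), (0,2), (0,3), (0,4), (0,5)}; {(0,0), (0,2), (0,4), (4,0), (4,2), (4,4)}; {(0,0), (0,2), (0,4), (4,1), (4,3), (4,5)}.
So G has 3 subgroups of order 6.

3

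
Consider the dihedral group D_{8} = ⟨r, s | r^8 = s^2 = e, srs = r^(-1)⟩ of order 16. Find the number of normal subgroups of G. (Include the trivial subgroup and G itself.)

G has 19 subgroups. Checking conjugation-invariance by order — order 1: 1/1 normal; order 2: 1/9 normal; order 4: 1/5 normal; order 8: 3/3 normal; order 16: 1/1 normal.
Total normal subgroups: 7.

7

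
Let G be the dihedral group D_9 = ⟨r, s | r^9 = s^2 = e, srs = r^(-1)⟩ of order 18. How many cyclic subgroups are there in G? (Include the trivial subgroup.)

12

A cyclic subgroup of order d is generated by each of its φ(d) elements of order d, so the cyclic subgroups of order d number (#elements of order d)/φ(d).
Cyclic subgroups by order — order 1: 1; order 2: 9; order 3: 1; order 9: 1.
Total: 12.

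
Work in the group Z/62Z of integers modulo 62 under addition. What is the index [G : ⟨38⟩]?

|⟨38⟩| = 31 and |G| = 62.
By Lagrange, [G : H] = |G|/|H| = 62/31 = 2.

2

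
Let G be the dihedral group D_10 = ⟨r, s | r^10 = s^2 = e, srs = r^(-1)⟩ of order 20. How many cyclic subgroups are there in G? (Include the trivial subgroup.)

Group the elements of G by the cyclic subgroup they generate; each cyclic subgroup of order d accounts for φ(d) elements.
Cyclic subgroups by order — order 1: 1; order 2: 11; order 5: 1; order 10: 1.
Total: 14.

14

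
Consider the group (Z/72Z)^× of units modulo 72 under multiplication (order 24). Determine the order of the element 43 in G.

6

Compute successive powers of 43 mod 72: 43, 49, 19, 25, 67, 1; 43^6 ≡ 1 (mod 72).
So |⟨43⟩| = 6.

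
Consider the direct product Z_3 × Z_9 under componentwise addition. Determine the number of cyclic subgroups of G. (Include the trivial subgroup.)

Group the elements of G by the cyclic subgroup they generate; each cyclic subgroup of order d accounts for φ(d) elements.
Cyclic subgroups by order — order 1: 1; order 3: 4; order 9: 3.
Total: 8.

8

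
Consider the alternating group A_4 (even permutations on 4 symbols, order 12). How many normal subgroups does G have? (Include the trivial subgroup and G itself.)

G has 10 subgroups. Checking conjugation-invariance by order — order 1: 1/1 normal; order 2: 0/3 normal; order 3: 0/4 normal; order 4: 1/1 normal; order 12: 1/1 normal.
Total normal subgroups: 3.

3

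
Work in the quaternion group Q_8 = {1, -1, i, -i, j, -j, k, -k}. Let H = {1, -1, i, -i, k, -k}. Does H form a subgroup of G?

No

|H| = 6 does not divide |G| = 8, so by Lagrange H is not a subgroup.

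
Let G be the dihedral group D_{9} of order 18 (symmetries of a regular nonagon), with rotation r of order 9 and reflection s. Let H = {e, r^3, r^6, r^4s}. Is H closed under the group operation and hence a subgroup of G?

|H| = 4 does not divide |G| = 18, so by Lagrange H is not a subgroup.

No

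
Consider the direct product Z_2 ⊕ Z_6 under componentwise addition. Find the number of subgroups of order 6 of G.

3

|G| = 12 and 6 | 12, so subgroups of order 6 are possible by Lagrange.
The subgroups of order 6 are: {(0,0), (0,1), (0,2), (0,3), (0,4), (0,5)}; {(0,0), (0,2), (0,4), (1,0), (1,2), (1,4)}; {(0,0), (0,2), (0,4), (1,1), (1,3), (1,5)}.
So G has 3 subgroups of order 6.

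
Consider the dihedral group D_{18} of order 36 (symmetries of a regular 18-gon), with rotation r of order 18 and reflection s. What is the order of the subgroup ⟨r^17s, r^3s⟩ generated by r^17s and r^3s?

18

|⟨r^17s⟩| = 2 and |⟨r^3s⟩| = 2, so |H| is a multiple of lcm(2, 2) = 2 and divides |G| = 36.
Closing under the operation: H = {e, r^2, r^4, r^6, r^8, r^10, r^12, r^14, r^16, rs, r^3s, r^5s, r^7s, r^9s, r^11s, r^13s, r^15s, r^17s}, so |H| = 18.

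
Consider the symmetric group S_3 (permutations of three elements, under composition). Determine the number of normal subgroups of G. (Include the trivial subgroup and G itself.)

G has 6 subgroups. Checking conjugation-invariance by order — order 1: 1/1 normal; order 2: 0/3 normal; order 3: 1/1 normal; order 6: 1/1 normal.
Total normal subgroups: 3.

3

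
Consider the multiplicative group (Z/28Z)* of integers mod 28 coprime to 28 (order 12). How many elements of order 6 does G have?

The elements of order 6 are: 3, 5, 11, 17, 19, 23.
That's 6.

6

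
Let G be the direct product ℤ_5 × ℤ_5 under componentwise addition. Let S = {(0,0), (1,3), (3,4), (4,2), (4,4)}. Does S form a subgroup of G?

No

(4,4) ∈ S but its inverse (1,1) ∉ S, so S is not a subgroup.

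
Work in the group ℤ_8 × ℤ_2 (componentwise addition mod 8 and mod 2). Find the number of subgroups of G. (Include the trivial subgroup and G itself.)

|G| = 16, so by Lagrange every subgroup order divides 16. Divisors: 1, 2, 4, 8, 16.
Subgroups by order — order 1: 1; order 2: 3; order 4: 3; order 8: 3; order 16: 1.
Total: 1 + 3 + 3 + 3 + 1 = 11.

11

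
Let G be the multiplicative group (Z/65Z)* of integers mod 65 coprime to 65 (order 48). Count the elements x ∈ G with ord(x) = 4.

12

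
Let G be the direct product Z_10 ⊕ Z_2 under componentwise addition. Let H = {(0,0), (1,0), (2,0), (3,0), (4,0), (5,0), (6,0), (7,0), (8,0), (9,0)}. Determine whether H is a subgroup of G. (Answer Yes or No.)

Yes

|H| = 10 divides |G| = 20, consistent with Lagrange.
H contains the identity, every element's inverse is in H, and H is closed under +: it is a subgroup.
In fact H = ⟨(9,0)⟩.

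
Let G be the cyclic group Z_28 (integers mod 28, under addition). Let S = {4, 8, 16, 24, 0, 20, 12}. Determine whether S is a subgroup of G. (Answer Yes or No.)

Yes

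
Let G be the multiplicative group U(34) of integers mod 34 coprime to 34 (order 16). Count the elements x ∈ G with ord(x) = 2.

The elements of order 2 are: 33.
That's 1.

1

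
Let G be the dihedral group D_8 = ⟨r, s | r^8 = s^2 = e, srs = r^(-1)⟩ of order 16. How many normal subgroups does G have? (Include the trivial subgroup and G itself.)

7

G has 19 subgroups. Checking conjugation-invariance by order — order 1: 1/1 normal; order 2: 1/9 normal; order 4: 1/5 normal; order 8: 3/3 normal; order 16: 1/1 normal.
Total normal subgroups: 7.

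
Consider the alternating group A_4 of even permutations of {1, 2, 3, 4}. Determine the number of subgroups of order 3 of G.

4

|G| = 12 and 3 | 12, so subgroups of order 3 are possible by Lagrange.
The subgroups of order 3 are: {e, (1 2 3), (1 3 2)}; {e, (1 2 4), (1 4 2)}; {e, (1 3 4), (1 4 3)}; {e, (2 3 4), (2 4 3)}.
So G has 4 subgroups of order 3.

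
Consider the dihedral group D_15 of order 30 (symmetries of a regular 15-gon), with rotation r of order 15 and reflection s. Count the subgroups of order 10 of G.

|G| = 30 and 10 | 30, so subgroups of order 10 are possible by Lagrange.
The subgroups of order 10 are: {e, r^3, r^6, r^9, r^12, rs, r^4s, r^7s, r^10s, r^13s}; {e, r^3, r^6, r^9, r^12, r^2s, r^5s, r^8s, r^11s, r^14s}; {e, r^3, r^6, r^9, r^12, s, r^3s, r^6s, r^9s, r^12s}.
So G has 3 subgroups of order 10.

3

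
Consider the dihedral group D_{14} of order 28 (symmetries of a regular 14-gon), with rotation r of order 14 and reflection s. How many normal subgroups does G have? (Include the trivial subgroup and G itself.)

G has 28 subgroups. Checking conjugation-invariance by order — order 1: 1/1 normal; order 2: 1/15 normal; order 4: 0/7 normal; order 7: 1/1 normal; order 14: 3/3 normal; order 28: 1/1 normal.
Total normal subgroups: 7.

7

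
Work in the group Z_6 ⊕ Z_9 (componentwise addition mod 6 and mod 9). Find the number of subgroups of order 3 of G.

|G| = 54 and 3 | 54, so subgroups of order 3 are possible by Lagrange.
The subgroups of order 3 are: {(0,0), (0,3), (0,6)}; {(0,0), (2,0), (4,0)}; {(0,0), (2,3), (4,6)}; {(0,0), (2,6), (4,3)}.
So G has 4 subgroups of order 3.

4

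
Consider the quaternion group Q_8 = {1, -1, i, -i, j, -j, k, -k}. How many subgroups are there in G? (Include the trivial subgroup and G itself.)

6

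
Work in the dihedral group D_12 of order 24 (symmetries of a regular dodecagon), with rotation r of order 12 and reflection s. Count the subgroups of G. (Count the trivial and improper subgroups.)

34

|G| = 24, so by Lagrange every subgroup order divides 24. Divisors: 1, 2, 3, 4, 6, 8, 12, 24.
Subgroups by order — order 1: 1; order 2: 13; order 3: 1; order 4: 7; order 6: 5; order 8: 3; order 12: 3; order 24: 1.
Total: 1 + 13 + 1 + 7 + 5 + 3 + 3 + 1 = 34.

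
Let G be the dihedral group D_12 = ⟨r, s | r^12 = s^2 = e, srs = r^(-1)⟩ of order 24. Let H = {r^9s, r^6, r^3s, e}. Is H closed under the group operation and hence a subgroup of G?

Yes

|H| = 4 divides |G| = 24, consistent with Lagrange.
H contains the identity, every element's inverse is in H, and H is closed under ·: it is a subgroup.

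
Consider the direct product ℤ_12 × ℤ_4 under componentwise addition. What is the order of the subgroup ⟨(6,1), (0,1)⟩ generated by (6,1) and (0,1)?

|⟨(6,1)⟩| = 4 and |⟨(0,1)⟩| = 4, so |H| is a multiple of lcm(4, 4) = 4 and divides |G| = 48.
Closing under the operation: H = {(0,0), (0,1), (0,2), (0,3), (6,0), (6,1), (6,2), (6,3)}, so |H| = 8.

8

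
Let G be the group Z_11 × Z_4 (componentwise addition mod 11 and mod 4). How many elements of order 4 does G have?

An element (a,b) has order lcm(ord(a), ord(b)); count pairs with lcm equal to 4.
Enumerating gives 2 such elements.

2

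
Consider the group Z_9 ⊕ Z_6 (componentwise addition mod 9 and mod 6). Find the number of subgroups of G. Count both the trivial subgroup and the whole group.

|G| = 54, so by Lagrange every subgroup order divides 54. Divisors: 1, 2, 3, 6, 9, 18, 27, 54.
Subgroups by order — order 1: 1; order 2: 1; order 3: 4; order 6: 4; order 9: 4; order 18: 4; order 27: 1; order 54: 1.
Total: 1 + 1 + 4 + 4 + 4 + 4 + 1 + 1 = 20.

20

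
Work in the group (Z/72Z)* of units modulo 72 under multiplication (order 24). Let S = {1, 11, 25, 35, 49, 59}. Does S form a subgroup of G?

Yes

|S| = 6 divides |G| = 24, consistent with Lagrange.
S contains the identity, every element's inverse is in S, and S is closed under ·: it is a subgroup.
In fact S = ⟨11⟩.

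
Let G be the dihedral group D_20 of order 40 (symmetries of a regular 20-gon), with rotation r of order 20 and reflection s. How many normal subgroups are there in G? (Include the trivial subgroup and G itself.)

G has 48 subgroups. Checking conjugation-invariance by order — order 1: 1/1 normal; order 2: 1/21 normal; order 4: 1/11 normal; order 5: 1/1 normal; order 8: 0/5 normal; order 10: 1/5 normal; order 20: 3/3 normal; order 40: 1/1 normal.
Total normal subgroups: 9.

9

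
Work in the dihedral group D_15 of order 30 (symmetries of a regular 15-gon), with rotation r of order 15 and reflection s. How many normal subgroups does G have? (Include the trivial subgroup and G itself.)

G has 28 subgroups. Checking conjugation-invariance by order — order 1: 1/1 normal; order 2: 0/15 normal; order 3: 1/1 normal; order 5: 1/1 normal; order 6: 0/5 normal; order 10: 0/3 normal; order 15: 1/1 normal; order 30: 1/1 normal.
Total normal subgroups: 5.

5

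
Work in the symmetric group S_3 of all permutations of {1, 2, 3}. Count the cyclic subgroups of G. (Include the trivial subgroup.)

5

Group the elements of G by the cyclic subgroup they generate; each cyclic subgroup of order d accounts for φ(d) elements.
Cyclic subgroups by order — order 1: 1; order 2: 3; order 3: 1.
Total: 5.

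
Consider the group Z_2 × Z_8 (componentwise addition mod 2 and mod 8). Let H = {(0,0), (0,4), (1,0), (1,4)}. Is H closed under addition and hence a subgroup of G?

|H| = 4 divides |G| = 16, consistent with Lagrange.
H contains the identity, every element's inverse is in H, and H is closed under +: it is a subgroup.

Yes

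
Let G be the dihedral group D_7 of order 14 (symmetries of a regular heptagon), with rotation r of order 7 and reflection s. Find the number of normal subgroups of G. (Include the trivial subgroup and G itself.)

3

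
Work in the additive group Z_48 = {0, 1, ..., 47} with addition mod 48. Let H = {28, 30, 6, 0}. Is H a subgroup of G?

28 ∈ H but its inverse 20 ∉ H, so H is not a subgroup.

No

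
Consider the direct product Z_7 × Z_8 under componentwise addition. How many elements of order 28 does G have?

An element (a,b) has order lcm(ord(a), ord(b)); count pairs with lcm equal to 28.
Enumerating gives 12 such elements.

12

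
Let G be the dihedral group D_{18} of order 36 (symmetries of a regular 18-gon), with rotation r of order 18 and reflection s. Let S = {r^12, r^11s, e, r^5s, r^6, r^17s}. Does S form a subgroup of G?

Yes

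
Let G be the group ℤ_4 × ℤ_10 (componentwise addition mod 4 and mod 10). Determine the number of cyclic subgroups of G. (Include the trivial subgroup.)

Group the elements of G by the cyclic subgroup they generate; each cyclic subgroup of order d accounts for φ(d) elements.
Cyclic subgroups by order — order 1: 1; order 2: 3; order 4: 2; order 5: 1; order 10: 3; order 20: 2.
Total: 12.

12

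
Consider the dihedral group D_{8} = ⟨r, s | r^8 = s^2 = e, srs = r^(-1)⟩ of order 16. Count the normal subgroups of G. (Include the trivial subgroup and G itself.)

7

G has 19 subgroups. Checking conjugation-invariance by order — order 1: 1/1 normal; order 2: 1/9 normal; order 4: 1/5 normal; order 8: 3/3 normal; order 16: 1/1 normal.
Total normal subgroups: 7.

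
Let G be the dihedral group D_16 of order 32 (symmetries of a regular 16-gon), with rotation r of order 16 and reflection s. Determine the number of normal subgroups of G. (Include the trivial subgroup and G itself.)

G has 36 subgroups. Checking conjugation-invariance by order — order 1: 1/1 normal; order 2: 1/17 normal; order 4: 1/9 normal; order 8: 1/5 normal; order 16: 3/3 normal; order 32: 1/1 normal.
Total normal subgroups: 8.

8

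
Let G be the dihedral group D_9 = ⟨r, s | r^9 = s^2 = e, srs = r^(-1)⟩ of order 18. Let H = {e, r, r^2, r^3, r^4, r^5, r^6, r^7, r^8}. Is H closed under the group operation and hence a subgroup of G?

Yes

|H| = 9 divides |G| = 18, consistent with Lagrange.
H contains the identity, every element's inverse is in H, and H is closed under ·: it is a subgroup.
In fact H = ⟨r^4⟩.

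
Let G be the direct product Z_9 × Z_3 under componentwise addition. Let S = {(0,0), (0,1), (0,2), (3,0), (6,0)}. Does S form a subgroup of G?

No

|S| = 5 does not divide |G| = 27, so by Lagrange S is not a subgroup.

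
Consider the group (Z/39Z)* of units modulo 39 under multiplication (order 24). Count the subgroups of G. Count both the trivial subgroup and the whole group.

16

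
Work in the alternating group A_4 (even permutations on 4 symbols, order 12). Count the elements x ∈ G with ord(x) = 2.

3

The elements of order 2 are: (1 2)(3 4), (1 3)(2 4), (1 4)(2 3).
That's 3.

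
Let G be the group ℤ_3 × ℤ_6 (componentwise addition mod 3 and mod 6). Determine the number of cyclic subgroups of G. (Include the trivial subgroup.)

10

A cyclic subgroup of order d is generated by each of its φ(d) elements of order d, so the cyclic subgroups of order d number (#elements of order d)/φ(d).
Cyclic subgroups by order — order 1: 1; order 2: 1; order 3: 4; order 6: 4.
Total: 10.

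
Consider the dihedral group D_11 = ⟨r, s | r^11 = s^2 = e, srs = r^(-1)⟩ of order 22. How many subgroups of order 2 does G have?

|G| = 22 and 2 | 22, so subgroups of order 2 are possible by Lagrange.
The subgroups of order 2 are: {e, r^10s}; {e, r^2s}; {e, r^3s}; {e, r^4s}; … (11 in all).
So G has 11 subgroups of order 2.

11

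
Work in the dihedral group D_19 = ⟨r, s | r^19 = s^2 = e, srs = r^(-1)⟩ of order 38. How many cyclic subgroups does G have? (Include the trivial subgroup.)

A cyclic subgroup of order d is generated by each of its φ(d) elements of order d, so the cyclic subgroups of order d number (#elements of order d)/φ(d).
Cyclic subgroups by order — order 1: 1; order 2: 19; order 19: 1.
Total: 21.

21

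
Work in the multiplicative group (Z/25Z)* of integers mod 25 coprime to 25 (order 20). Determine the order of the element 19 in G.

Compute successive powers of 19 mod 25: 19, 11, 9, 21, 24, 6, 14, 16, …; 19^10 ≡ 1 (mod 25).
So |⟨19⟩| = 10.

10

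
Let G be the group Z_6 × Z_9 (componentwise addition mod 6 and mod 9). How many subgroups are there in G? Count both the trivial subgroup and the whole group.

20

|G| = 54, so by Lagrange every subgroup order divides 54. Divisors: 1, 2, 3, 6, 9, 18, 27, 54.
Subgroups by order — order 1: 1; order 2: 1; order 3: 4; order 6: 4; order 9: 4; order 18: 4; order 27: 1; order 54: 1.
Total: 1 + 1 + 4 + 4 + 4 + 4 + 1 + 1 = 20.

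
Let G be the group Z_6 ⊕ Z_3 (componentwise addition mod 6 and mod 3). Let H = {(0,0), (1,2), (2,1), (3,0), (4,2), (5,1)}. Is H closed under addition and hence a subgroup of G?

Yes

|H| = 6 divides |G| = 18, consistent with Lagrange.
H contains the identity, every element's inverse is in H, and H is closed under +: it is a subgroup.
In fact H = ⟨(1,2)⟩.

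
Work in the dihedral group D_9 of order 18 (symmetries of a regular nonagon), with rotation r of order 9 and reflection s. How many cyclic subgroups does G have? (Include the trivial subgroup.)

12

A cyclic subgroup of order d is generated by each of its φ(d) elements of order d, so the cyclic subgroups of order d number (#elements of order d)/φ(d).
Cyclic subgroups by order — order 1: 1; order 2: 9; order 3: 1; order 9: 1.
Total: 12.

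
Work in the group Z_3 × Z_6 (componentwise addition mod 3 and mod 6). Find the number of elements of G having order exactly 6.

8

An element (a,b) has order lcm(ord(a), ord(b)); count pairs with lcm equal to 6.
Enumerating gives 8 such elements.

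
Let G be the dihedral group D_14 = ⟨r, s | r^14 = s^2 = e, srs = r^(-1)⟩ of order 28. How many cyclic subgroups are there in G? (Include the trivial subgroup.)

Group the elements of G by the cyclic subgroup they generate; each cyclic subgroup of order d accounts for φ(d) elements.
Cyclic subgroups by order — order 1: 1; order 2: 15; order 7: 1; order 14: 1.
Total: 18.

18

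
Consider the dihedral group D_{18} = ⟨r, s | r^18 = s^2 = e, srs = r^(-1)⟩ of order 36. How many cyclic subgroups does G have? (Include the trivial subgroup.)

24

Each element a generates a cyclic subgroup ⟨a⟩; distinct elements may generate the same one (a cyclic group of order d has φ(d) generators).
Cyclic subgroups by order — order 1: 1; order 2: 19; order 3: 1; order 6: 1; order 9: 1; order 18: 1.
Total: 24.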